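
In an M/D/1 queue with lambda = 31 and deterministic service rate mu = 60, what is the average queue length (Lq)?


M/D/1: Lq = rho^2 / (2*(1-rho)) where rho = 31/60; Lq = 0.28

0.28


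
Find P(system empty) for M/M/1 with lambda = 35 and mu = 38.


P0 = 1 - rho = 1 - 35/38 = 0.0789

0.0789


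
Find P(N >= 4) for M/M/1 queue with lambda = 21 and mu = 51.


P(N >= 4) = rho^4 = (21/51)^4 = 0.0287

0.0287


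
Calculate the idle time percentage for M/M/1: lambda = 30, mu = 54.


Idle fraction = (1 - rho) * 100 = (1 - 30/54) * 100 = 44.4%

44.4%


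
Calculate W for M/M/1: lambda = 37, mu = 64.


W = 1/(mu - lambda) = 1/(64 - 37) = 0.037 hours

0.037 hours


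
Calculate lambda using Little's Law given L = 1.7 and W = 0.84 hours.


lambda = L / W = 1.7 / 0.84 = 2.02 per hour

2.02 per hour


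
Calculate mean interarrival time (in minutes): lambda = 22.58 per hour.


Mean interarrival time = 60/lambda = 60/22.58 = 2.66 minutes

2.66 minutes


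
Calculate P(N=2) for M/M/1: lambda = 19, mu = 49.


rho = 19/49; P(n) = (1-rho)*rho^n = (1-19/49)*(19/49)^2 = 0.0921

0.0921


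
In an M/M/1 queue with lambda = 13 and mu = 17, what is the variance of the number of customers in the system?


rho = 13/17; Var(N) = rho/(1-rho)^2 = 13.81

13.81


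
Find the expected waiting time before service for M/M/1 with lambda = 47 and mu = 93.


rho = 47/93; Wq = rho/(mu - lambda) = 0.011 hours

0.011 hours


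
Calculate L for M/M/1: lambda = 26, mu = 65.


rho = 26/65; L = rho/(1-rho) = 0.67

0.67


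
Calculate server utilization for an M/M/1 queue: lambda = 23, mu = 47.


rho = lambda/mu = 23/47 = 0.4894

0.4894


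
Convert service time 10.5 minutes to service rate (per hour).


mu = 60 / avg_service_time = 60 / 10.5 = 5.71 per hour

5.71 per hour


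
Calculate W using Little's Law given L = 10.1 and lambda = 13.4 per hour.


W = L / lambda = 10.1 / 13.4 = 0.7537 hours

0.7537 hours


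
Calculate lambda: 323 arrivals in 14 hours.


lambda = total arrivals / time = 323 / 14 = 23.07 per hour

23.07 per hour


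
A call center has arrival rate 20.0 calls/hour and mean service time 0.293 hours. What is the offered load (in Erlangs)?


Offered load a = lambda * E[S] = 20.0 * 0.293 = 5.86 Erlangs

5.86 Erlangs


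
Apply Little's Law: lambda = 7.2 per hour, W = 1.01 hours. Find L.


L = lambda * W = 7.2 * 1.01 = 7.27

7.27


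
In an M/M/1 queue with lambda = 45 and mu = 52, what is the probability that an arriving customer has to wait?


P(wait) = rho = lambda/mu = 45/52 = 0.8654

0.8654


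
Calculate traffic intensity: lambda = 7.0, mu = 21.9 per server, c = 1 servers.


rho = lambda / (c * mu) = 7.0 / (1 * 21.9) = 0.3196

0.3196


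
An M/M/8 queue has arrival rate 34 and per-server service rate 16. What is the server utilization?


rho = lambda/(c*mu) = 34/(8*16) = 0.2656

0.2656


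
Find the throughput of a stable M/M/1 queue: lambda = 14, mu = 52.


For a stable queue (lambda < mu), throughput = lambda = 14 per hour

14 per hour


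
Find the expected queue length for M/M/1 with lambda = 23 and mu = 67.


rho = 23/67; Lq = rho^2/(1-rho) = 0.18

0.18


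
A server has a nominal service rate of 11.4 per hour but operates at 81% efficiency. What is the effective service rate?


Effective rate = mu * efficiency = 11.4 * 0.81 = 9.23 per hour

9.23 per hour


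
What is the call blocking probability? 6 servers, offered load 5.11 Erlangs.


B(N,A) = (A^N/N!) / sum(A^k/k!, k=0..N) with N=6, A=5.11 = 0.2001

0.2001


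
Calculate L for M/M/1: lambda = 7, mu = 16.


rho = 7/16; L = rho/(1-rho) = 0.78

0.78


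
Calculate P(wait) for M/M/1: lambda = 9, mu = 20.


P(wait) = rho = lambda/mu = 9/20 = 0.45

0.45


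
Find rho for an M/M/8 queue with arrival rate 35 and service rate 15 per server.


rho = lambda/(c*mu) = 35/(8*15) = 0.2917

0.2917


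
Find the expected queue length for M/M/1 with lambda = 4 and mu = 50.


rho = 4/50; Lq = rho^2/(1-rho) = 0.01

0.01


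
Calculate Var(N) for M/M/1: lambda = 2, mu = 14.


rho = 2/14; Var(N) = rho/(1-rho)^2 = 0.19

0.19


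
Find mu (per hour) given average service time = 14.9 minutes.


mu = 60 / avg_service_time = 60 / 14.9 = 4.03 per hour

4.03 per hour


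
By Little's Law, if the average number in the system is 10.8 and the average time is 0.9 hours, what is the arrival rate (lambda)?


lambda = L / W = 10.8 / 0.9 = 12.0 per hour

12.0 per hour


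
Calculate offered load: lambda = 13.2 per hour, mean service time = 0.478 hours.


Offered load a = lambda * E[S] = 13.2 * 0.478 = 6.31 Erlangs

6.31 Erlangs


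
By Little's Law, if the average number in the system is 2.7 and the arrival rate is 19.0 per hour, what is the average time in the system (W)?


W = L / lambda = 2.7 / 19.0 = 0.1421 hours

0.1421 hours


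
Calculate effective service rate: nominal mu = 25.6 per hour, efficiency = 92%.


Effective rate = mu * efficiency = 25.6 * 0.92 = 23.55 per hour

23.55 per hour


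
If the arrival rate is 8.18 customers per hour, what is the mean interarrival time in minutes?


Mean interarrival time = 60/lambda = 60/8.18 = 7.33 minutes

7.33 minutes


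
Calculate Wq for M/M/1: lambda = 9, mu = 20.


rho = 9/20; Wq = rho/(mu - lambda) = 0.0409 hours

0.0409 hours


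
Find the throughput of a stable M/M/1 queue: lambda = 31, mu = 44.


For a stable queue (lambda < mu), throughput = lambda = 31 per hour

31 per hour


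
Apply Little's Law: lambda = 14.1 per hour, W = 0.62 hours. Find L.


L = lambda * W = 14.1 * 0.62 = 8.74

8.74


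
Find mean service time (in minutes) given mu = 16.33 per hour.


Mean service time = 60/mu = 60/16.33 = 3.67 minutes

3.67 minutes


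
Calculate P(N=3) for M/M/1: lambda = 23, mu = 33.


rho = 23/33; P(n) = (1-rho)*rho^n = (1-23/33)*(23/33)^3 = 0.1026

0.1026


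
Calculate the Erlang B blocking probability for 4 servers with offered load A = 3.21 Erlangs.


B(N,A) = (A^N/N!) / sum(A^k/k!, k=0..N) with N=4, A=3.21 = 0.2292

0.2292


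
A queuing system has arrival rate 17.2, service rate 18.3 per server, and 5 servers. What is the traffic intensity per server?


rho = lambda / (c * mu) = 17.2 / (5 * 18.3) = 0.188

0.188


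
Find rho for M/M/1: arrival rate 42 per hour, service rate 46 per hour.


rho = lambda/mu = 42/46 = 0.913

0.913


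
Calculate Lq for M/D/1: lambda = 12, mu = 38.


M/D/1: Lq = rho^2 / (2*(1-rho)) where rho = 12/38; Lq = 0.07

0.07


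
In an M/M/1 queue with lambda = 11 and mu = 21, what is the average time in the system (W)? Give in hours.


W = 1/(mu - lambda) = 1/(21 - 11) = 0.1 hours

0.1 hours


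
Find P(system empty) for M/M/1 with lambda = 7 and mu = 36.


P0 = 1 - rho = 1 - 7/36 = 0.8056

0.8056


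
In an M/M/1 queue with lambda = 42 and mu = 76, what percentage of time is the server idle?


Idle fraction = (1 - rho) * 100 = (1 - 42/76) * 100 = 44.7%

44.7%


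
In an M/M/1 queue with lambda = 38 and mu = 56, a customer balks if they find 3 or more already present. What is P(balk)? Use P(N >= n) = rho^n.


P(N >= 3) = rho^3 = (38/56)^3 = 0.3125

0.3125


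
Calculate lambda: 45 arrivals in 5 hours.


lambda = total arrivals / time = 45 / 5 = 9.0 per hour

9.0 per hour


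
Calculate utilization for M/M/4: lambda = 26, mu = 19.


rho = lambda/(c*mu) = 26/(4*19) = 0.3421

0.3421


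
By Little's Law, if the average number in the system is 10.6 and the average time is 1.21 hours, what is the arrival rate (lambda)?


lambda = L / W = 10.6 / 1.21 = 8.76 per hour

8.76 per hour


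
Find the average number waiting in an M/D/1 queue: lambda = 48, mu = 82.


M/D/1: Lq = rho^2 / (2*(1-rho)) where rho = 48/82; Lq = 0.41

0.41


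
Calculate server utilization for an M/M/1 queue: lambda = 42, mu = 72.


rho = lambda/mu = 42/72 = 0.5833

0.5833


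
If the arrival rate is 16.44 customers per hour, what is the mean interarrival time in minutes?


Mean interarrival time = 60/lambda = 60/16.44 = 3.65 minutes

3.65 minutes


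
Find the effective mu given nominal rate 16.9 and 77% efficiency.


Effective rate = mu * efficiency = 16.9 * 0.77 = 13.01 per hour

13.01 per hour


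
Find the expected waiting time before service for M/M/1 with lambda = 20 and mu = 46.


rho = 20/46; Wq = rho/(mu - lambda) = 0.0167 hours

0.0167 hours


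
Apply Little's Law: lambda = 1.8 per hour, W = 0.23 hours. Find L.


L = lambda * W = 1.8 * 0.23 = 0.41

0.41


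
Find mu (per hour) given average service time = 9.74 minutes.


mu = 60 / avg_service_time = 60 / 9.74 = 6.16 per hour

6.16 per hour


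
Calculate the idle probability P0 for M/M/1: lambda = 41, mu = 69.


P0 = 1 - rho = 1 - 41/69 = 0.4058

0.4058


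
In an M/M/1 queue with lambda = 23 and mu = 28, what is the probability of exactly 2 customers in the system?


rho = 23/28; P(n) = (1-rho)*rho^n = (1-23/28)*(23/28)^2 = 0.1205

0.1205


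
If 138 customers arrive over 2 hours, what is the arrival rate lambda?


lambda = total arrivals / time = 138 / 2 = 69.0 per hour

69.0 per hour


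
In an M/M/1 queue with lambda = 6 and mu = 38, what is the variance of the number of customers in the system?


rho = 6/38; Var(N) = rho/(1-rho)^2 = 0.22

0.22


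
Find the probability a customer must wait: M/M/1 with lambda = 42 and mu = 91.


P(wait) = rho = lambda/mu = 42/91 = 0.4615

0.4615


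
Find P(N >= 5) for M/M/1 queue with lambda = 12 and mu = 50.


P(N >= 5) = rho^5 = (12/50)^5 = 0.0008

0.0008


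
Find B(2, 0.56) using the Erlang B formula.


B(N,A) = (A^N/N!) / sum(A^k/k!, k=0..N) with N=2, A=0.56 = 0.0913

0.0913


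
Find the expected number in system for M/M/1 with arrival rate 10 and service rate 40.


rho = 10/40; L = rho/(1-rho) = 0.33

0.33


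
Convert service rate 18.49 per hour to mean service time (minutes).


Mean service time = 60/mu = 60/18.49 = 3.24 minutes

3.24 minutes


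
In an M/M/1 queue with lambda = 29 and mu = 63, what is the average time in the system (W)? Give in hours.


W = 1/(mu - lambda) = 1/(63 - 29) = 0.0294 hours

0.0294 hours


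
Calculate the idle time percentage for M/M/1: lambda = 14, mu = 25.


Idle fraction = (1 - rho) * 100 = (1 - 14/25) * 100 = 44.0%

44.0%


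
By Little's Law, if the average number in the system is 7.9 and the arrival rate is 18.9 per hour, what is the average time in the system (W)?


W = L / lambda = 7.9 / 18.9 = 0.418 hours

0.418 hours


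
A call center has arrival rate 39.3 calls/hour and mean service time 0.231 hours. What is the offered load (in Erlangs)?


Offered load a = lambda * E[S] = 39.3 * 0.231 = 9.08 Erlangs

9.08 Erlangs


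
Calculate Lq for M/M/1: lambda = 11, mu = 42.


rho = 11/42; Lq = rho^2/(1-rho) = 0.09

0.09


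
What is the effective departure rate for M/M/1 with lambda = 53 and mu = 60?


For a stable queue (lambda < mu), throughput = lambda = 53 per hour

53 per hour


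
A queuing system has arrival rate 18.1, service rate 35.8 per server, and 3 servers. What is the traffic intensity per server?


rho = lambda / (c * mu) = 18.1 / (3 * 35.8) = 0.1685

0.1685


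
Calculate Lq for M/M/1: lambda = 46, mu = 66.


rho = 46/66; Lq = rho^2/(1-rho) = 1.6

1.6


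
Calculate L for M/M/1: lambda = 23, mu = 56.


rho = 23/56; L = rho/(1-rho) = 0.7

0.7


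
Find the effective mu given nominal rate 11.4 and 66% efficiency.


Effective rate = mu * efficiency = 11.4 * 0.66 = 7.52 per hour

7.52 per hour


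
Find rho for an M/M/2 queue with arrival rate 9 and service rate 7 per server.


rho = lambda/(c*mu) = 9/(2*7) = 0.6429

0.6429


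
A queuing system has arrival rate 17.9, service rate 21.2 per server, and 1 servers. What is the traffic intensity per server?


rho = lambda / (c * mu) = 17.9 / (1 * 21.2) = 0.8443

0.8443


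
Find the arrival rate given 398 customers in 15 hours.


lambda = total arrivals / time = 398 / 15 = 26.53 per hour

26.53 per hour


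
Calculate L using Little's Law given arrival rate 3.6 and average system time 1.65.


L = lambda * W = 3.6 * 1.65 = 5.94

5.94


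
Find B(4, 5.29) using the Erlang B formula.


B(N,A) = (A^N/N!) / sum(A^k/k!, k=0..N) with N=4, A=5.29 = 0.4206

0.4206


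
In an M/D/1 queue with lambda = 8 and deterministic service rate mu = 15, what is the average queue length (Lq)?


M/D/1: Lq = rho^2 / (2*(1-rho)) where rho = 8/15; Lq = 0.3

0.3


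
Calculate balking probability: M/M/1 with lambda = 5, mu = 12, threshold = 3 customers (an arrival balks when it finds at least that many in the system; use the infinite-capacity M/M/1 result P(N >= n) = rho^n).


P(N >= 3) = rho^3 = (5/12)^3 = 0.0723

0.0723


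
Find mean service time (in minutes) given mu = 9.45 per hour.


Mean service time = 60/mu = 60/9.45 = 6.35 minutes

6.35 minutes


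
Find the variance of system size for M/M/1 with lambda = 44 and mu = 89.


rho = 44/89; Var(N) = rho/(1-rho)^2 = 1.93

1.93


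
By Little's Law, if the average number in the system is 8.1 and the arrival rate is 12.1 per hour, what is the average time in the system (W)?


W = L / lambda = 8.1 / 12.1 = 0.6694 hours

0.6694 hours


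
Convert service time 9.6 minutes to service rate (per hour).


mu = 60 / avg_service_time = 60 / 9.6 = 6.25 per hour

6.25 per hour


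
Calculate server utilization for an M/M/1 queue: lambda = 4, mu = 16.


rho = lambda/mu = 4/16 = 0.25

0.25


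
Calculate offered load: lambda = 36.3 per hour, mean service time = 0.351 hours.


Offered load a = lambda * E[S] = 36.3 * 0.351 = 12.74 Erlangs

12.74 Erlangs


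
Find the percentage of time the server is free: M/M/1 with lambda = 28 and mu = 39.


Idle fraction = (1 - rho) * 100 = (1 - 28/39) * 100 = 28.2%

28.2%


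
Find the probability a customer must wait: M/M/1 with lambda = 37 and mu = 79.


P(wait) = rho = lambda/mu = 37/79 = 0.4684

0.4684


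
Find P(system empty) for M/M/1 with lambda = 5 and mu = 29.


P0 = 1 - rho = 1 - 5/29 = 0.8276

0.8276


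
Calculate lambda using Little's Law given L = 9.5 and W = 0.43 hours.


lambda = L / W = 9.5 / 0.43 = 22.09 per hour

22.09 per hour


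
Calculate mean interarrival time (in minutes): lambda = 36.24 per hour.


Mean interarrival time = 60/lambda = 60/36.24 = 1.66 minutes

1.66 minutes


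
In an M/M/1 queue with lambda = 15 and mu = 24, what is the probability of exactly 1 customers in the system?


rho = 15/24; P(n) = (1-rho)*rho^n = (1-15/24)*(15/24)^1 = 0.2344

0.2344


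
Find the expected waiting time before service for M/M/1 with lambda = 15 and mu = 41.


rho = 15/41; Wq = rho/(mu - lambda) = 0.0141 hours

0.0141 hours


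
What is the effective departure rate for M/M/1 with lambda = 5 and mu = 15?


For a stable queue (lambda < mu), throughput = lambda = 5 per hour

5 per hour


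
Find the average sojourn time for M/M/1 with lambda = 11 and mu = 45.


W = 1/(mu - lambda) = 1/(45 - 11) = 0.0294 hours

0.0294 hours


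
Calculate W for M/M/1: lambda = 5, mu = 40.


W = 1/(mu - lambda) = 1/(40 - 5) = 0.0286 hours

0.0286 hours


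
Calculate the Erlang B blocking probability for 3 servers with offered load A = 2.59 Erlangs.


B(N,A) = (A^N/N!) / sum(A^k/k!, k=0..N) with N=3, A=2.59 = 0.2943

0.2943


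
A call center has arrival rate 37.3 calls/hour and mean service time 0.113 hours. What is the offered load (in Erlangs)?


Offered load a = lambda * E[S] = 37.3 * 0.113 = 4.21 Erlangs

4.21 Erlangs


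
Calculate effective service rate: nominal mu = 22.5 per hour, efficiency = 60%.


Effective rate = mu * efficiency = 22.5 * 0.6 = 13.5 per hour

13.5 per hour


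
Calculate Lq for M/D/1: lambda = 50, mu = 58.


M/D/1: Lq = rho^2 / (2*(1-rho)) where rho = 50/58; Lq = 2.69

2.69


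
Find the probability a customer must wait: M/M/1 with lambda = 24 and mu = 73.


P(wait) = rho = lambda/mu = 24/73 = 0.3288

0.3288


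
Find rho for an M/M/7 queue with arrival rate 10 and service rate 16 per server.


rho = lambda/(c*mu) = 10/(7*16) = 0.0893

0.0893


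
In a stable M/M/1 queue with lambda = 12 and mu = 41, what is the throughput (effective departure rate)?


For a stable queue (lambda < mu), throughput = lambda = 12 per hour

12 per hour


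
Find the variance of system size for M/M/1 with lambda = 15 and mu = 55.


rho = 15/55; Var(N) = rho/(1-rho)^2 = 0.52

0.52


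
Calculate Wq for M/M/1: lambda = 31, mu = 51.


rho = 31/51; Wq = rho/(mu - lambda) = 0.0304 hours

0.0304 hours


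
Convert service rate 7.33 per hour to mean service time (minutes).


Mean service time = 60/mu = 60/7.33 = 8.19 minutes

8.19 minutes


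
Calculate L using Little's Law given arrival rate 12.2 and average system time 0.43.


L = lambda * W = 12.2 * 0.43 = 5.25

5.25


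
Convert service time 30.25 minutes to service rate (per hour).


mu = 60 / avg_service_time = 60 / 30.25 = 1.98 per hour

1.98 per hour


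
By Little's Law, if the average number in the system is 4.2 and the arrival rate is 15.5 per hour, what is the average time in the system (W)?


W = L / lambda = 4.2 / 15.5 = 0.271 hours

0.271 hours


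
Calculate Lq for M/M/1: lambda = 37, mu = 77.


rho = 37/77; Lq = rho^2/(1-rho) = 0.44

0.44


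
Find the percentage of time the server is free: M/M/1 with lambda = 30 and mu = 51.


Idle fraction = (1 - rho) * 100 = (1 - 30/51) * 100 = 41.2%

41.2%


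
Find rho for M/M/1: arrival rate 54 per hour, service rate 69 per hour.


rho = lambda/mu = 54/69 = 0.7826

0.7826


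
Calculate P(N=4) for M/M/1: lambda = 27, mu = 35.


rho = 27/35; P(n) = (1-rho)*rho^n = (1-27/35)*(27/35)^4 = 0.0809

0.0809


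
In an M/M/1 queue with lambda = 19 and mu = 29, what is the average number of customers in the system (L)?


rho = 19/29; L = rho/(1-rho) = 1.9

1.9


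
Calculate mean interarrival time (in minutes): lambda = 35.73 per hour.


Mean interarrival time = 60/lambda = 60/35.73 = 1.68 minutes

1.68 minutes


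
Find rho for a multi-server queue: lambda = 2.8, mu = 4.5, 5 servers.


rho = lambda / (c * mu) = 2.8 / (5 * 4.5) = 0.1244

0.1244


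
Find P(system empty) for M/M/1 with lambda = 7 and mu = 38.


P0 = 1 - rho = 1 - 7/38 = 0.8158

0.8158


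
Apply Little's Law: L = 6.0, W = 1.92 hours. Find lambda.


lambda = L / W = 6.0 / 1.92 = 3.13 per hour

3.13 per hour


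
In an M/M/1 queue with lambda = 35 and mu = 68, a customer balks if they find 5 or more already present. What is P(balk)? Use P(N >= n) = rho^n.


P(N >= 5) = rho^5 = (35/68)^5 = 0.0361

0.0361


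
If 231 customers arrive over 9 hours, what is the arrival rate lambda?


lambda = total arrivals / time = 231 / 9 = 25.67 per hour

25.67 per hour


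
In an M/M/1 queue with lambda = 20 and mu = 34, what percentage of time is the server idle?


Idle fraction = (1 - rho) * 100 = (1 - 20/34) * 100 = 41.2%

41.2%


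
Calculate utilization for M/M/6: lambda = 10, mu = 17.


rho = lambda/(c*mu) = 10/(6*17) = 0.098

0.098


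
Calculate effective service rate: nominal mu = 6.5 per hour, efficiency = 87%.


Effective rate = mu * efficiency = 6.5 * 0.87 = 5.66 per hour

5.66 per hour


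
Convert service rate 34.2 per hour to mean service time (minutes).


Mean service time = 60/mu = 60/34.2 = 1.75 minutes

1.75 minutes


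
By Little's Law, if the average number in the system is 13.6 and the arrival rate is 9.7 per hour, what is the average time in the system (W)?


W = L / lambda = 13.6 / 9.7 = 1.4021 hours

1.4021 hours


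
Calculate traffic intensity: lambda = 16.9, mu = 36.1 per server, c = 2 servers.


rho = lambda / (c * mu) = 16.9 / (2 * 36.1) = 0.2341

0.2341


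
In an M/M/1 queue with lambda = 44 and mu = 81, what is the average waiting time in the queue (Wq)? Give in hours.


rho = 44/81; Wq = rho/(mu - lambda) = 0.0147 hours

0.0147 hours


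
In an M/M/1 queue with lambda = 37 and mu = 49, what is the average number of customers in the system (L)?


rho = 37/49; L = rho/(1-rho) = 3.08

3.08


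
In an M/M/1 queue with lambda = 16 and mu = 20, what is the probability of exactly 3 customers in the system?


rho = 16/20; P(n) = (1-rho)*rho^n = (1-16/20)*(16/20)^3 = 0.1024

0.1024


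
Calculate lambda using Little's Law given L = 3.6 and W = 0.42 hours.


lambda = L / W = 3.6 / 0.42 = 8.57 per hour

8.57 per hour


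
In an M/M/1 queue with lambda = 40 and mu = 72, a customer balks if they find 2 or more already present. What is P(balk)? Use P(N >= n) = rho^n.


P(N >= 2) = rho^2 = (40/72)^2 = 0.3086

0.3086


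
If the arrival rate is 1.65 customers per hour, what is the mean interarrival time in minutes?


Mean interarrival time = 60/lambda = 60/1.65 = 36.36 minutes

36.36 minutes


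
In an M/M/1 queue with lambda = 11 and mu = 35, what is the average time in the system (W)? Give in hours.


W = 1/(mu - lambda) = 1/(35 - 11) = 0.0417 hours

0.0417 hours


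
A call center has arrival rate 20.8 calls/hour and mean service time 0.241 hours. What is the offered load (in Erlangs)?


Offered load a = lambda * E[S] = 20.8 * 0.241 = 5.01 Erlangs

5.01 Erlangs


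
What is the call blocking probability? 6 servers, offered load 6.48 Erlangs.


B(N,A) = (A^N/N!) / sum(A^k/k!, k=0..N) with N=6, A=6.48 = 0.2978

0.2978


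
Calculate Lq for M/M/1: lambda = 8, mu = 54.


rho = 8/54; Lq = rho^2/(1-rho) = 0.03

0.03


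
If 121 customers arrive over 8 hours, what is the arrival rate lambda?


lambda = total arrivals / time = 121 / 8 = 15.13 per hour

15.13 per hour


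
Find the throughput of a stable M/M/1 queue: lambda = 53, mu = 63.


For a stable queue (lambda < mu), throughput = lambda = 53 per hour

53 per hour


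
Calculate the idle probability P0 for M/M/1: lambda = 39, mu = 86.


P0 = 1 - rho = 1 - 39/86 = 0.5465

0.5465


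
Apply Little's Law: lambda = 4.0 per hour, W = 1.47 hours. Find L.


L = lambda * W = 4.0 * 1.47 = 5.88

5.88


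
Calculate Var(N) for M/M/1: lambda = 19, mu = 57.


rho = 19/57; Var(N) = rho/(1-rho)^2 = 0.75

0.75


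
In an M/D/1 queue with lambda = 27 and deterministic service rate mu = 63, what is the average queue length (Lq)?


M/D/1: Lq = rho^2 / (2*(1-rho)) where rho = 27/63; Lq = 0.16

0.16


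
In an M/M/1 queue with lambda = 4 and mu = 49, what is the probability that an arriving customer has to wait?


P(wait) = rho = lambda/mu = 4/49 = 0.0816

0.0816


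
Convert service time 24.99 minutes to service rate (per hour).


mu = 60 / avg_service_time = 60 / 24.99 = 2.4 per hour

2.4 per hour


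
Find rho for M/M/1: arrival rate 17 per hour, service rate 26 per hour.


rho = lambda/mu = 17/26 = 0.6538

0.6538


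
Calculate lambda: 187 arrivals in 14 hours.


lambda = total arrivals / time = 187 / 14 = 13.36 per hour

13.36 per hour


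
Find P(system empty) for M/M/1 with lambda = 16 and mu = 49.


P0 = 1 - rho = 1 - 16/49 = 0.6735

0.6735


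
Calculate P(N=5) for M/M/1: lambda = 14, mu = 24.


rho = 14/24; P(n) = (1-rho)*rho^n = (1-14/24)*(14/24)^5 = 0.0281

0.0281


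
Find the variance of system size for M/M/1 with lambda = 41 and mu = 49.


rho = 41/49; Var(N) = rho/(1-rho)^2 = 31.39

31.39


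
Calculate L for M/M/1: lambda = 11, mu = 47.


rho = 11/47; L = rho/(1-rho) = 0.31

0.31


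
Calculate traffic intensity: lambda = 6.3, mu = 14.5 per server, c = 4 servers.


rho = lambda / (c * mu) = 6.3 / (4 * 14.5) = 0.1086

0.1086


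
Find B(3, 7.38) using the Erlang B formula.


B(N,A) = (A^N/N!) / sum(A^k/k!, k=0..N) with N=3, A=7.38 = 0.6529

0.6529


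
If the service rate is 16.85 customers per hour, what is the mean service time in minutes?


Mean service time = 60/mu = 60/16.85 = 3.56 minutes

3.56 minutes


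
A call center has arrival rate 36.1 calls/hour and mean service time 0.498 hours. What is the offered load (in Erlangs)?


Offered load a = lambda * E[S] = 36.1 * 0.498 = 17.98 Erlangs

17.98 Erlangs


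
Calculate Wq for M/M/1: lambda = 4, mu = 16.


rho = 4/16; Wq = rho/(mu - lambda) = 0.0208 hours

0.0208 hours


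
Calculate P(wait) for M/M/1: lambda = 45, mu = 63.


P(wait) = rho = lambda/mu = 45/63 = 0.7143

0.7143


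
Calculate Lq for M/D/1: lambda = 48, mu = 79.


M/D/1: Lq = rho^2 / (2*(1-rho)) where rho = 48/79; Lq = 0.47

0.47


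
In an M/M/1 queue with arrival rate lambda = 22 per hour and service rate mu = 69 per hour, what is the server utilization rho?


rho = lambda/mu = 22/69 = 0.3188

0.3188


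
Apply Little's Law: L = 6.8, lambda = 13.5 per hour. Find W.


W = L / lambda = 6.8 / 13.5 = 0.5037 hours

0.5037 hours


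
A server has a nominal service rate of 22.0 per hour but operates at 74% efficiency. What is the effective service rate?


Effective rate = mu * efficiency = 22.0 * 0.74 = 16.28 per hour

16.28 per hour


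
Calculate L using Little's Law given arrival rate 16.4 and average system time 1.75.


L = lambda * W = 16.4 * 1.75 = 28.7

28.7


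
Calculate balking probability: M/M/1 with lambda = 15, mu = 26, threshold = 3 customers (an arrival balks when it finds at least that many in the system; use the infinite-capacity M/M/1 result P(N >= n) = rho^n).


P(N >= 3) = rho^3 = (15/26)^3 = 0.192

0.192


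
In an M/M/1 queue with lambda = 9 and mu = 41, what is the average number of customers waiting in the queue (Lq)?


rho = 9/41; Lq = rho^2/(1-rho) = 0.06

0.06


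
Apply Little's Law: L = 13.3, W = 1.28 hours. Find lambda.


lambda = L / W = 13.3 / 1.28 = 10.39 per hour

10.39 per hour


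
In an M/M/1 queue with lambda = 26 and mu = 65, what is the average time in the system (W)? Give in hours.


W = 1/(mu - lambda) = 1/(65 - 26) = 0.0256 hours

0.0256 hours


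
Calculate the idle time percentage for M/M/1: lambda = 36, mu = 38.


Idle fraction = (1 - rho) * 100 = (1 - 36/38) * 100 = 5.3%

5.3%


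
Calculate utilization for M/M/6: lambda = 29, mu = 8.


rho = lambda/(c*mu) = 29/(6*8) = 0.6042

0.6042


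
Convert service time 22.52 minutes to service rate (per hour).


mu = 60 / avg_service_time = 60 / 22.52 = 2.66 per hour

2.66 per hour


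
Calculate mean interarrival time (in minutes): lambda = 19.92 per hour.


Mean interarrival time = 60/lambda = 60/19.92 = 3.01 minutes

3.01 minutes


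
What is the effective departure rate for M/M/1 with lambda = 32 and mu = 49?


For a stable queue (lambda < mu), throughput = lambda = 32 per hour

32 per hour


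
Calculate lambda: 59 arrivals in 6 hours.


lambda = total arrivals / time = 59 / 6 = 9.83 per hour

9.83 per hour


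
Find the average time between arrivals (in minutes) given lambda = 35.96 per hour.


Mean interarrival time = 60/lambda = 60/35.96 = 1.67 minutes

1.67 minutes


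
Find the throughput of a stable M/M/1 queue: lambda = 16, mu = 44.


For a stable queue (lambda < mu), throughput = lambda = 16 per hour

16 per hour


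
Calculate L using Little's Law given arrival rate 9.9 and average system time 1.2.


L = lambda * W = 9.9 * 1.2 = 11.88

11.88


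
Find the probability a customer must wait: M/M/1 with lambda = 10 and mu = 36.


P(wait) = rho = lambda/mu = 10/36 = 0.2778

0.2778


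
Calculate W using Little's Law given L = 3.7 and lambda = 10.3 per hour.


W = L / lambda = 3.7 / 10.3 = 0.3592 hours

0.3592 hours


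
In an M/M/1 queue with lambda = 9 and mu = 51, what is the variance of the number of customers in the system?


rho = 9/51; Var(N) = rho/(1-rho)^2 = 0.26

0.26


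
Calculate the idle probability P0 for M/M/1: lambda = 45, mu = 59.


P0 = 1 - rho = 1 - 45/59 = 0.2373

0.2373


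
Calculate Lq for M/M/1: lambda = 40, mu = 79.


rho = 40/79; Lq = rho^2/(1-rho) = 0.52

0.52


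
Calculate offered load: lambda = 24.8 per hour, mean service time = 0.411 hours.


Offered load a = lambda * E[S] = 24.8 * 0.411 = 10.19 Erlangs

10.19 Erlangs


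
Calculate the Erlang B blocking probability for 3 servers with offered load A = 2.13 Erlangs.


B(N,A) = (A^N/N!) / sum(A^k/k!, k=0..N) with N=3, A=2.13 = 0.2298

0.2298


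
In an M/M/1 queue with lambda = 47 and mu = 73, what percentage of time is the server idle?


Idle fraction = (1 - rho) * 100 = (1 - 47/73) * 100 = 35.6%

35.6%


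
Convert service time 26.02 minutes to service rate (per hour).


mu = 60 / avg_service_time = 60 / 26.02 = 2.31 per hour

2.31 per hour


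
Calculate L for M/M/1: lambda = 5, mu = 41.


rho = 5/41; L = rho/(1-rho) = 0.14

0.14


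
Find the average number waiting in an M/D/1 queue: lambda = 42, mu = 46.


M/D/1: Lq = rho^2 / (2*(1-rho)) where rho = 42/46; Lq = 4.79

4.79


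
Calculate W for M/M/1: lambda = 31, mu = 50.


W = 1/(mu - lambda) = 1/(50 - 31) = 0.0526 hours

0.0526 hours


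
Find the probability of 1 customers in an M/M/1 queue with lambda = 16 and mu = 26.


rho = 16/26; P(n) = (1-rho)*rho^n = (1-16/26)*(16/26)^1 = 0.2367

0.2367


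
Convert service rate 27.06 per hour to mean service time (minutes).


Mean service time = 60/mu = 60/27.06 = 2.22 minutes

2.22 minutes


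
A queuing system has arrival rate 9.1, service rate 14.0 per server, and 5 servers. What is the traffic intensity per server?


rho = lambda / (c * mu) = 9.1 / (5 * 14.0) = 0.13

0.13


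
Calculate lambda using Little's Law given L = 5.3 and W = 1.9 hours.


lambda = L / W = 5.3 / 1.9 = 2.79 per hour

2.79 per hour


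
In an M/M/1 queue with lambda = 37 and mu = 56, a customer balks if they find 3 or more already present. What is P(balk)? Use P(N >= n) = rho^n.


P(N >= 3) = rho^3 = (37/56)^3 = 0.2884

0.2884


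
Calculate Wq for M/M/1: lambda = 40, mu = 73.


rho = 40/73; Wq = rho/(mu - lambda) = 0.0166 hours

0.0166 hours


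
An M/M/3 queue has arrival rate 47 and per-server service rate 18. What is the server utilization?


rho = lambda/(c*mu) = 47/(3*18) = 0.8704

0.8704


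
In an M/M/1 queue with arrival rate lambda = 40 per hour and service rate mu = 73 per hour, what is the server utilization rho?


rho = lambda/mu = 40/73 = 0.5479

0.5479


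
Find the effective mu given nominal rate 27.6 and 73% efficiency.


Effective rate = mu * efficiency = 27.6 * 0.73 = 20.15 per hour

20.15 per hour


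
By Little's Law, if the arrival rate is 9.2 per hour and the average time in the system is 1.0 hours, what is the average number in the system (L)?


L = lambda * W = 9.2 * 1.0 = 9.2

9.2


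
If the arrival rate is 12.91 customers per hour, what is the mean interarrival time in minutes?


Mean interarrival time = 60/lambda = 60/12.91 = 4.65 minutes

4.65 minutes


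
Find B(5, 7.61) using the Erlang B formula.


B(N,A) = (A^N/N!) / sum(A^k/k!, k=0..N) with N=5, A=7.61 = 0.4589

0.4589


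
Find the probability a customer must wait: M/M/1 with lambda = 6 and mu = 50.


P(wait) = rho = lambda/mu = 6/50 = 0.12

0.12


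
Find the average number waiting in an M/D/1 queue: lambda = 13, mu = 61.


M/D/1: Lq = rho^2 / (2*(1-rho)) where rho = 13/61; Lq = 0.03

0.03


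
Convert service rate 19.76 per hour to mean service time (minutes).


Mean service time = 60/mu = 60/19.76 = 3.04 minutes

3.04 minutes


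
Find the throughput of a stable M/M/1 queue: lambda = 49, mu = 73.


For a stable queue (lambda < mu), throughput = lambda = 49 per hour

49 per hour


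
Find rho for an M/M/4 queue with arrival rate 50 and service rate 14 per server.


rho = lambda/(c*mu) = 50/(4*14) = 0.8929

0.8929


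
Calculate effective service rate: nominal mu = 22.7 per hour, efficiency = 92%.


Effective rate = mu * efficiency = 22.7 * 0.92 = 20.88 per hour

20.88 per hour


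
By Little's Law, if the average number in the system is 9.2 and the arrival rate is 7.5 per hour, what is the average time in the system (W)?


W = L / lambda = 9.2 / 7.5 = 1.2267 hours

1.2267 hours


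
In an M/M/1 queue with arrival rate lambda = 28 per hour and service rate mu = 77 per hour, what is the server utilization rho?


rho = lambda/mu = 28/77 = 0.3636

0.3636


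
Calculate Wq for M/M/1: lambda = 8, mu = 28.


rho = 8/28; Wq = rho/(mu - lambda) = 0.0143 hours

0.0143 hours


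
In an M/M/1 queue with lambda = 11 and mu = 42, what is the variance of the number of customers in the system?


rho = 11/42; Var(N) = rho/(1-rho)^2 = 0.48

0.48


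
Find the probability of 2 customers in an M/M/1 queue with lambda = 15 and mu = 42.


rho = 15/42; P(n) = (1-rho)*rho^n = (1-15/42)*(15/42)^2 = 0.082

0.082


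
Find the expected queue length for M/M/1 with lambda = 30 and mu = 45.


rho = 30/45; Lq = rho^2/(1-rho) = 1.33

1.33


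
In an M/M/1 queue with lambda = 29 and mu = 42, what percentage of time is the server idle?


Idle fraction = (1 - rho) * 100 = (1 - 29/42) * 100 = 31.0%

31.0%


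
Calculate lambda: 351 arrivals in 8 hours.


lambda = total arrivals / time = 351 / 8 = 43.88 per hour

43.88 per hour


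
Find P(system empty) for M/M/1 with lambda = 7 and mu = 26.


P0 = 1 - rho = 1 - 7/26 = 0.7308

0.7308


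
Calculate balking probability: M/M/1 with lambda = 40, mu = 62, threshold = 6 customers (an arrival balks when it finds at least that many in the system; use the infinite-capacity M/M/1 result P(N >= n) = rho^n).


P(N >= 6) = rho^6 = (40/62)^6 = 0.0721

0.0721


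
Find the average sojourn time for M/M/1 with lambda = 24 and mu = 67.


W = 1/(mu - lambda) = 1/(67 - 24) = 0.0233 hours

0.0233 hours


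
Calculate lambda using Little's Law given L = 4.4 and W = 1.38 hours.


lambda = L / W = 4.4 / 1.38 = 3.19 per hour

3.19 per hour


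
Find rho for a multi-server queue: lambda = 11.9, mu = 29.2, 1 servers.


rho = lambda / (c * mu) = 11.9 / (1 * 29.2) = 0.4075

0.4075


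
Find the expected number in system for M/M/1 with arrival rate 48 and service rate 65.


rho = 48/65; L = rho/(1-rho) = 2.82

2.82


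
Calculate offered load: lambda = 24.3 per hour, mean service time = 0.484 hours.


Offered load a = lambda * E[S] = 24.3 * 0.484 = 11.76 Erlangs

11.76 Erlangs


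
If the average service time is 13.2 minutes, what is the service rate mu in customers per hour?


mu = 60 / avg_service_time = 60 / 13.2 = 4.55 per hour

4.55 per hour


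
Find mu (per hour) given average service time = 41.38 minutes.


mu = 60 / avg_service_time = 60 / 41.38 = 1.45 per hour

1.45 per hour


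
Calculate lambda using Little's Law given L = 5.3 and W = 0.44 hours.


lambda = L / W = 5.3 / 0.44 = 12.05 per hour

12.05 per hour


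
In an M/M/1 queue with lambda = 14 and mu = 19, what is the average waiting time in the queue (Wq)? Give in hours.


rho = 14/19; Wq = rho/(mu - lambda) = 0.1474 hours

0.1474 hours


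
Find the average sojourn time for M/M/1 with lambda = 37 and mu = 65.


W = 1/(mu - lambda) = 1/(65 - 37) = 0.0357 hours

0.0357 hours


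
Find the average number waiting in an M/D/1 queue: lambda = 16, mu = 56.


M/D/1: Lq = rho^2 / (2*(1-rho)) where rho = 16/56; Lq = 0.06

0.06


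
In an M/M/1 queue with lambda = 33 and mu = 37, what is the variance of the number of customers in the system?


rho = 33/37; Var(N) = rho/(1-rho)^2 = 76.31

76.31


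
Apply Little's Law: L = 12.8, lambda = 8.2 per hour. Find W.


W = L / lambda = 12.8 / 8.2 = 1.561 hours

1.561 hours


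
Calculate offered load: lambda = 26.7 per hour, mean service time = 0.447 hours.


Offered load a = lambda * E[S] = 26.7 * 0.447 = 11.93 Erlangs

11.93 Erlangs


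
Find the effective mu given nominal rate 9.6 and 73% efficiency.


Effective rate = mu * efficiency = 9.6 * 0.73 = 7.01 per hour

7.01 per hour


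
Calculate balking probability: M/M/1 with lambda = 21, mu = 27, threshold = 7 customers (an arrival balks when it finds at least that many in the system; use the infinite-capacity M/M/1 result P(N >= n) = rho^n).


P(N >= 7) = rho^7 = (21/27)^7 = 0.1722

0.1722


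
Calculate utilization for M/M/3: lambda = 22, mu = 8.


rho = lambda/(c*mu) = 22/(3*8) = 0.9167

0.9167


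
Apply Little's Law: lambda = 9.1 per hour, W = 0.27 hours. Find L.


L = lambda * W = 9.1 * 0.27 = 2.46

2.46


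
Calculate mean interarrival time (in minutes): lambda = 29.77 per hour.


Mean interarrival time = 60/lambda = 60/29.77 = 2.02 minutes

2.02 minutes


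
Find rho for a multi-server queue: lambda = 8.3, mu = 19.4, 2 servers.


rho = lambda / (c * mu) = 8.3 / (2 * 19.4) = 0.2139

0.2139


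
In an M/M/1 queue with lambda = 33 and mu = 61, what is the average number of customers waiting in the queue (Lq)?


rho = 33/61; Lq = rho^2/(1-rho) = 0.64

0.64


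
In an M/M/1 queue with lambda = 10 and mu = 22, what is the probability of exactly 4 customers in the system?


rho = 10/22; P(n) = (1-rho)*rho^n = (1-10/22)*(10/22)^4 = 0.0233

0.0233


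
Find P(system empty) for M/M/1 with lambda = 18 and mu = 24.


P0 = 1 - rho = 1 - 18/24 = 0.25

0.25


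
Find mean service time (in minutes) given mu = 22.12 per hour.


Mean service time = 60/mu = 60/22.12 = 2.71 minutes

2.71 minutes


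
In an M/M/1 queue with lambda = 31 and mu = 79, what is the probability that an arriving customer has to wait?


P(wait) = rho = lambda/mu = 31/79 = 0.3924

0.3924


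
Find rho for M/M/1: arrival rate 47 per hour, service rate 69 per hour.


rho = lambda/mu = 47/69 = 0.6812

0.6812


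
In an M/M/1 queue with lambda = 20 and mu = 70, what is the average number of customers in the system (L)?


rho = 20/70; L = rho/(1-rho) = 0.4

0.4


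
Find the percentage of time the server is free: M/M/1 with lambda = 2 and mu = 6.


Idle fraction = (1 - rho) * 100 = (1 - 2/6) * 100 = 66.7%

66.7%


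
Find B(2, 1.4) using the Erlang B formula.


B(N,A) = (A^N/N!) / sum(A^k/k!, k=0..N) with N=2, A=1.4 = 0.2899

0.2899


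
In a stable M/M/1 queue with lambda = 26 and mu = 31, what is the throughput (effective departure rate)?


For a stable queue (lambda < mu), throughput = lambda = 26 per hour

26 per hour


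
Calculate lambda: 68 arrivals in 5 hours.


lambda = total arrivals / time = 68 / 5 = 13.6 per hour

13.6 per hour


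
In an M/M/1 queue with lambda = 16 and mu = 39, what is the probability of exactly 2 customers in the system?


rho = 16/39; P(n) = (1-rho)*rho^n = (1-16/39)*(16/39)^2 = 0.0993

0.0993


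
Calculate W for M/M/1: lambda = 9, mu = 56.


W = 1/(mu - lambda) = 1/(56 - 9) = 0.0213 hours

0.0213 hours


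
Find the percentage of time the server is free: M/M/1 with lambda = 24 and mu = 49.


Idle fraction = (1 - rho) * 100 = (1 - 24/49) * 100 = 51.0%

51.0%


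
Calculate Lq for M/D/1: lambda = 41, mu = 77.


M/D/1: Lq = rho^2 / (2*(1-rho)) where rho = 41/77; Lq = 0.3

0.3


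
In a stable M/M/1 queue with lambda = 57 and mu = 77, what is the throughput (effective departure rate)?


For a stable queue (lambda < mu), throughput = lambda = 57 per hour

57 per hour
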